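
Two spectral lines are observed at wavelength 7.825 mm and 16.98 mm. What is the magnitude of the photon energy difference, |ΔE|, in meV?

Using E = hc/λ: E₁ = 2.5386 × 10^-23 J, E₂ = 1.1699 × 10^-23 J.
|ΔE| = |2.5386 × 10^-23 − 1.1699 × 10^-23| = 1.37 × 10^-23 J = 0.0854 meV.

0.0854 meV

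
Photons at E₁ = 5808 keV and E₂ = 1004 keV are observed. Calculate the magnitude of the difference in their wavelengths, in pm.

Using λ = hc/E: λ₁ = 2.1347·10^-13 m, λ₂ = 1.2349·10^-12 m.
|Δλ| = |2.1347·10^-13 − 1.2349·10^-12| = 1.02·10^-12 m = 1.02 pm.

1.02 pm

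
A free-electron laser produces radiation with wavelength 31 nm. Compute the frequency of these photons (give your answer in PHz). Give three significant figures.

9.67 PHz

Take c = 2.99792458e8 m/s.
In SI units: λ = 31 nm = 3.1e-8 m.
The photon relation is f = c/λ, giving f = 9.671e15 Hz.
Converting to PHz: f = 9.671 PHz ≈ 9.67 PHz.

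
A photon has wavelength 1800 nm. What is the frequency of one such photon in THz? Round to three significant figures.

In SI units: λ = 1800 nm = 1.8·10^-6 m.
Apply f = c/λ: f = 1.666·10^14 Hz.
Converting to THz: f = 166.6 THz ≈ 167 THz.

167 THz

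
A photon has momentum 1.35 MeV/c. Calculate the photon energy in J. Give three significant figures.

First convert: p = 1.35 MeV/c = 7.2148·10^-22 kg·m/s.
The photon relation is E = pc, giving E = 2.163·10^-13 J.
So E ≈ 2.16·10^-13 J.

2.16·10^-13 J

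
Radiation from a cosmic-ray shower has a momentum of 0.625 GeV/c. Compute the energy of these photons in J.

1.00 × 10^-10 J

First convert: p = 0.625 GeV/c = 3.3402 × 10^-19 kg·m/s.
Since E = pc for a photon, E = 1.001 × 10^-10 J.
So E ≈ 1.00 × 10^-10 J.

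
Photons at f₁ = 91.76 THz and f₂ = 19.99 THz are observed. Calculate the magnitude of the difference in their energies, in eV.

Using E = hf: E₁ = 6.0801e-20 J, E₂ = 1.3246e-20 J.
|ΔE| = |6.0801e-20 − 1.3246e-20| = 4.76e-20 J = 0.297 eV.

0.297 eV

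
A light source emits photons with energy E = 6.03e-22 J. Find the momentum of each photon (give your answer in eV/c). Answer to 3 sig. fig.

3.76e-3 eV/c

Take c = 2.99792458e8 m/s, 1 eV = 1.602176634e-19 J.
Since p = E/c for a photon, p = 2.011e-30 kg·m/s.
Converting to eV/c: p = 0.003764 eV/c ≈ 3.76e-3 eV/c.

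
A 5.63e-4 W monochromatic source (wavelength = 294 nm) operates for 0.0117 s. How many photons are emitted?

9.75e12 photons

Total energy: E_total = P·t = 5.63e-4 × 0.0117 = 6.587e-6 J.
Per-photon energy: E = 6.757e-19 J.
N = E_total / E_photon = 9.75e12.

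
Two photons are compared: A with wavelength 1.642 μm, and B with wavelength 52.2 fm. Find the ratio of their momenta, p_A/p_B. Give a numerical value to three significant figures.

3.18e-8

p_A = 4.035e-28 kg·m/s (from wavelength = 1.642 μm, via p = h/λ).
p_B = 1.269e-20 kg·m/s (from wavelength = 52.2 fm, via p = h/λ).
Ratio = 4.035e-28 / 1.269e-20 = 3.18e-8.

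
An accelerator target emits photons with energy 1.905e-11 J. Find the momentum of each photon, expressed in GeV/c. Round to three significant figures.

Take c = 2.99792458e8 m/s, 1 eV = 1.602176634e-19 J.
For a photon p = E/c, so p = 6.354e-20 kg·m/s.
Converting to GeV/c: p = 0.1189 GeV/c ≈ 0.119 GeV/c.

0.119 GeV/c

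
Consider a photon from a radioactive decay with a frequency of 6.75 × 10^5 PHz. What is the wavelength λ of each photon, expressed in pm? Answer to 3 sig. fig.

0.444 pm

Convert to SI: f = 6.75 × 10^5 PHz = 6.75 × 10^20 Hz.
The photon relation is λ = c/f, giving λ = 4.441 × 10^-13 m.
Converting to pm: λ = 0.4441 pm ≈ 0.444 pm.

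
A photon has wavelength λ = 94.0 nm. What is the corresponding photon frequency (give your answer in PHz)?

3.19 PHz

First convert: λ = 94.0 nm = 9.40·10^-8 m.
Since f = c/λ for a photon, f = 3.189·10^15 Hz.
Converting to PHz: f = 3.189 PHz ≈ 3.19 PHz.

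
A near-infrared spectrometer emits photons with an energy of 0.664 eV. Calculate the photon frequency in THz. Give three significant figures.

161 THz

Take h = 6.62607015 × 10^-34 J·s, 1 eV = 1.602176634 × 10^-19 J.
First convert: E = 0.664 eV = 1.0638 × 10^-19 J.
The photon relation is f = E/h, giving f = 1.606 × 10^14 Hz.
Converting to THz: f = 160.6 THz ≈ 161 THz.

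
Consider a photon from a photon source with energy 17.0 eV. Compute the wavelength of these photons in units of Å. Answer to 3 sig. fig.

729 Å

First convert: E = 17.0 eV = 2.7237e-18 J.
Since λ = hc/E for a photon, λ = 7.293e-8 m.
Converting to Å: λ = 729.3 Å ≈ 729 Å.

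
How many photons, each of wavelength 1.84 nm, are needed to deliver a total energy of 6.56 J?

6.08·10^16 photons

Per-photon energy: E = 1.080·10^-16 J (from wavelength = 1.84 nm).
N = E_total / E_photon = 6.56 J / 1.080·10^-16 J = 6.08·10^16.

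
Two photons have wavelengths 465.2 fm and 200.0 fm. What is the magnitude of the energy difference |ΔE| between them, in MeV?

Using E = hc/λ: E₁ = 4.2701 × 10^-13 J, E₂ = 9.9322 × 10^-13 J.
|ΔE| = |4.2701 × 10^-13 − 9.9322 × 10^-13| = 5.66 × 10^-13 J = 3.53 MeV.

3.53 MeV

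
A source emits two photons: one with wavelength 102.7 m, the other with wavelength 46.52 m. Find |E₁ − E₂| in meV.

1.46 × 10^-5 meV

Using E = hc/λ: E₁ = 1.9342 × 10^-27 J, E₂ = 4.2701 × 10^-27 J.
|ΔE| = |1.9342 × 10^-27 − 4.2701 × 10^-27| = 2.34 × 10^-27 J = 1.46 × 10^-5 meV.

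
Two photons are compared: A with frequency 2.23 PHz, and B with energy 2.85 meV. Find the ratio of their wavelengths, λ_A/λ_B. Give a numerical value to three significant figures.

3.09 × 10^-4

λ_A = 1.344 × 10^-7 m (from frequency = 2.23 PHz, via λ = c/f).
λ_B = 4.350 × 10^-4 m (from energy = 2.85 meV, via λ = hc/E).
Ratio = 1.344 × 10^-7 / 4.350 × 10^-4 = 3.09 × 10^-4.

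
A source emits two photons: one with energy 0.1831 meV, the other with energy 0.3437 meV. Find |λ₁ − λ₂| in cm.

Using λ = hc/E: λ₁ = 0.0067714 m, λ₂ = 0.0036073 m.
|Δλ| = |0.0067714 − 0.0036073| = 0.00316 m = 0.316 cm.

0.316 cm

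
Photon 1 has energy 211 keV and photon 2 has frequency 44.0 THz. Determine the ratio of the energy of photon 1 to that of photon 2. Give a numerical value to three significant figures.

E_1 = 3.381·10^-14 J (from energy = 211 keV, via E given directly).
E_2 = 2.915·10^-20 J (from frequency = 44.0 THz, via E = hf).
Ratio = 3.381·10^-14 / 2.915·10^-20 = 1.16·10^6.

1.16·10^6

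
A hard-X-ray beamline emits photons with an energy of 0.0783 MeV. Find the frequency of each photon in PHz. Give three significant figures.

1.89e4 PHz

Take h = 6.62607015e-34 J·s, 1 eV = 1.602176634e-19 J.
Convert to SI: E = 0.0783 MeV = 1.2545e-14 J.
Apply f = E/h: f = 1.893e19 Hz.
Converting to PHz: f = 18930 PHz ≈ 1.89e4 PHz.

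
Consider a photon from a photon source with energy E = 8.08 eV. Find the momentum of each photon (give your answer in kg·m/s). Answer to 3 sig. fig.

4.32e-27 kg·m/s

Take c = 2.99792458e8 m/s, 1 eV = 1.602176634e-19 J.
Convert to SI: E = 8.08 eV = 1.2946e-18 J.
Apply p = E/c: p = 4.318e-27 kg·m/s.
So p ≈ 4.32e-27 kg·m/s.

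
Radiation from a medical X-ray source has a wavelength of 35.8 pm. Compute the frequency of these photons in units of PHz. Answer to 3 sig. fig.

(c = 2.99792458 × 10^8 m/s.)
First convert: λ = 35.8 pm = 3.58 × 10^-11 m.
The photon relation is f = c/λ, giving f = 8.374 × 10^18 Hz.
Converting to PHz: f = 8374 PHz ≈ 8370 PHz.

8370 PHz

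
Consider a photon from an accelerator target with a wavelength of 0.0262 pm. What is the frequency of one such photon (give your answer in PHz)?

1.14 × 10^7 PHz

Take c = 2.99792458 × 10^8 m/s.
First convert: λ = 0.0262 pm = 2.62 × 10^-14 m.
Since f = c/λ for a photon, f = 1.144 × 10^22 Hz.
Converting to PHz: f = 1.144 × 10^7 PHz ≈ 1.14 × 10^7 PHz.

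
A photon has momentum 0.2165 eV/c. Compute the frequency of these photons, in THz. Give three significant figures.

52.3 THz

Convert to SI: p = 0.2165 eV/c = 1.1570e-28 kg·m/s.
The photon relation is f = pc/h, giving f = 5.235e13 Hz.
Converting to THz: f = 52.35 THz ≈ 52.3 THz.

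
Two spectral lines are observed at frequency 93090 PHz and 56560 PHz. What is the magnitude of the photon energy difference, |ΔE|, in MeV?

0.151 MeV

Using E = hf: E₁ = 6.1682e-14 J, E₂ = 3.7477e-14 J.
|ΔE| = |6.1682e-14 − 3.7477e-14| = 2.42e-14 J = 0.151 MeV.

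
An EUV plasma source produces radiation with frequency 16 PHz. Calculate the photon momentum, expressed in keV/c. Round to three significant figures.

0.0662 keV/c

Take h = 6.62607015·10^-34 J·s, c = 2.99792458·10^8 m/s, 1 eV = 1.602176634·10^-19 J.
Convert to SI: f = 16 PHz = 1.6·10^16 Hz.
Since p = hf/c for a photon, p = 3.536·10^-26 kg·m/s.
Converting to keV/c: p = 0.06617 keV/c ≈ 0.0662 keV/c.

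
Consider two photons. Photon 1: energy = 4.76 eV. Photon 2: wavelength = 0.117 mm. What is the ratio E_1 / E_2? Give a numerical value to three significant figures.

E_1 = 7.626e-19 J (from energy = 4.76 eV, via E given directly).
E_2 = 1.698e-21 J (from wavelength = 0.117 mm, via E = hc/λ).
Ratio = 7.626e-19 / 1.698e-21 = 449.

449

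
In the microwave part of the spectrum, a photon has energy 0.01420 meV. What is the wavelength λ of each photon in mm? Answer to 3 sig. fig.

87.3 mm

(h = 6.62607015e-34 J·s, c = 2.99792458e8 m/s, 1 eV = 1.602176634e-19 J.)
In SI units: E = 0.01420 meV = 2.2751e-24 J.
The photon relation is λ = hc/E, giving λ = 0.08731 m.
Converting to mm: λ = 87.31 mm ≈ 87.3 mm.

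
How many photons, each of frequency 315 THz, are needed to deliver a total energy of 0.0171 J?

8.19e16 photons

Per-photon energy: E = 2.087e-19 J (from frequency = 315 THz).
N = E_total / E_photon = 0.0171 J / 2.087e-19 J = 8.19e16.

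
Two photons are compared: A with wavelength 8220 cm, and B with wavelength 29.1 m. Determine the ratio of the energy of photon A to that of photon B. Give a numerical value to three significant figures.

E_A = 2.417e-27 J (from wavelength = 8220 cm, via E = hc/λ).
E_B = 6.826e-27 J (from wavelength = 29.1 m, via E = hc/λ).
Ratio = 2.417e-27 / 6.826e-27 = 0.354.

0.354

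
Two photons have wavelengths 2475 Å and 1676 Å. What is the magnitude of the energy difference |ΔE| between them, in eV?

Using E = hc/λ: E₁ = 8.0260·10^-19 J, E₂ = 1.1852·10^-18 J.
|ΔE| = |8.0260·10^-19 − 1.1852·10^-18| = 3.83·10^-19 J = 2.39 eV.

2.39 eV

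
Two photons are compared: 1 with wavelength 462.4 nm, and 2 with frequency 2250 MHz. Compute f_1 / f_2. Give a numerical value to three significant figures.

f_1 = 6.483e14 Hz (from wavelength = 462.4 nm, via f = c/λ).
f_2 = 2.250e9 Hz (from frequency = 2250 MHz, via f given directly).
Ratio = 6.483e14 / 2.250e9 = 2.88e5.

2.88e5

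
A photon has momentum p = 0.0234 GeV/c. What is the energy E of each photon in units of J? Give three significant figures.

3.75e-12 J

Take c = 2.99792458e8 m/s, 1 eV = 1.602176634e-19 J.
Convert to SI: p = 0.0234 GeV/c = 1.2506e-20 kg·m/s.
The photon relation is E = pc, giving E = 3.749e-12 J.
So E ≈ 3.75e-12 J.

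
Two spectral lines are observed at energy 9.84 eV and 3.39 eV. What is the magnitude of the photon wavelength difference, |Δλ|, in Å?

Using λ = hc/E: λ₁ = 1.260 × 10^-7 m, λ₂ = 3.657 × 10^-7 m.
|Δλ| = |1.260 × 10^-7 − 3.657 × 10^-7| = 2.40 × 10^-7 m = 2400 Å.

2400 Å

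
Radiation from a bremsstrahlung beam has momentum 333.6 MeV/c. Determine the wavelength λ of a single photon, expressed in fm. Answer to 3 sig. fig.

3.72 fm

Take h = 6.62607015e-34 J·s, c = 2.99792458e8 m/s, 1 eV = 1.602176634e-19 J.
In SI units: p = 333.6 MeV/c = 1.7829e-19 kg·m/s.
For a photon λ = h/p, so λ = 3.717e-15 m.
Converting to fm: λ = 3.717 fm ≈ 3.72 fm.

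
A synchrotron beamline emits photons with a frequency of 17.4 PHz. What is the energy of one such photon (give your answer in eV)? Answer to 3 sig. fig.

First convert: f = 17.4 PHz = 1.74 × 10^16 Hz.
Apply E = hf: E = 1.153 × 10^-17 J.
Converting to eV: E = 71.96 eV ≈ 72.0 eV.

72.0 eV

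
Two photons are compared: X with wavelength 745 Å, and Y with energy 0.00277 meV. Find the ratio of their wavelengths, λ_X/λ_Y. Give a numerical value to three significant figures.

λ_X = 7.450·10^-8 m (from wavelength = 745 Å, via λ given directly).
λ_Y = 0.4476 m (from energy = 0.00277 meV, via λ = hc/E).
Ratio = 7.450·10^-8 / 0.4476 = 1.66·10^-7.

1.66·10^-7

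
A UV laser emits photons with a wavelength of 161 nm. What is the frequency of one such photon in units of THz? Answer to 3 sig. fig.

Use c = 2.99792458e8 m/s.
In SI units: λ = 161 nm = 1.61e-7 m.
Since f = c/λ for a photon, f = 1.862e15 Hz.
Converting to THz: f = 1862 THz ≈ 1860 THz.

1860 THz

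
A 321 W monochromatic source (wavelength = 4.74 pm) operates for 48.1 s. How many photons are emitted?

Total energy: E_total = P·t = 321 × 48.1 = 15440 J.
Per-photon energy: E = 4.191e-14 J.
N = E_total / E_photon = 3.68e17.

3.68e17 photons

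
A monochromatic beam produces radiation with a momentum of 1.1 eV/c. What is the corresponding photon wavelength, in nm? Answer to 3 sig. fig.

Convert to SI: p = 1.1 eV/c = 5.8787 × 10^-28 kg·m/s.
For a photon λ = h/p, so λ = 1.127 × 10^-6 m.
Converting to nm: λ = 1127 nm ≈ 1130 nm.

1130 nm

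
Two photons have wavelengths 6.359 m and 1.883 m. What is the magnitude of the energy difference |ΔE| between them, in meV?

Using E = hc/λ: E₁ = 3.1238 × 10^-26 J, E₂ = 1.0549 × 10^-25 J.
|ΔE| = |3.1238 × 10^-26 − 1.0549 × 10^-25| = 7.43 × 10^-26 J = 4.63 × 10^-4 meV.

4.63 × 10^-4 meV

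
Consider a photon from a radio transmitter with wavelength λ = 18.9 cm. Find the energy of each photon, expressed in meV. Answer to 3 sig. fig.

6.56e-3 meV

Convert to SI: λ = 18.9 cm = 0.189 m.
The photon relation is E = hc/λ, giving E = 1.051e-24 J.
Converting to meV: E = 0.006560 meV ≈ 6.56e-3 meV.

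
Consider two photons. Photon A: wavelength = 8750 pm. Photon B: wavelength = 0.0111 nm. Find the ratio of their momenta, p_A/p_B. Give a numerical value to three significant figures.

1.27e-3

p_A = 7.573e-26 kg·m/s (from wavelength = 8750 pm, via p = h/λ).
p_B = 5.969e-23 kg·m/s (from wavelength = 0.0111 nm, via p = h/λ).
Ratio = 7.573e-26 / 5.969e-23 = 1.27e-3.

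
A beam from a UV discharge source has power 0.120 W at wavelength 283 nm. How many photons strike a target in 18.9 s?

Total energy: E_total = P·t = 0.120 × 18.9 = 2.268 J.
Per-photon energy: E = 7.019 × 10^-19 J.
N = E_total / E_photon = 3.23 × 10^18.

3.23 × 10^18 photons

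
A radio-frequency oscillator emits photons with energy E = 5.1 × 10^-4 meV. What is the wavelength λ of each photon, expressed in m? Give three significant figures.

Use h = 6.62607015 × 10^-34 J·s, c = 2.99792458 × 10^8 m/s, 1 eV = 1.602176634 × 10^-19 J.
Convert to SI: E = 5.1 × 10^-4 meV = 8.1711 × 10^-26 J.
The photon relation is λ = hc/E, giving λ = 2.431 m.
So λ ≈ 2.43 m.

2.43 m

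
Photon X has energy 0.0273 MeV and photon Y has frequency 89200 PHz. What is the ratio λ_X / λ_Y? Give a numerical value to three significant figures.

λ_X = 4.542 × 10^-11 m (from energy = 0.0273 MeV, via λ = hc/E).
λ_Y = 3.361 × 10^-12 m (from frequency = 89200 PHz, via λ = c/f).
Ratio = 4.542 × 10^-11 / 3.361 × 10^-12 = 13.5.

13.5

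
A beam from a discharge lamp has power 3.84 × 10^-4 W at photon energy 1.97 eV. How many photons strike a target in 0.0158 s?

1.92 × 10^13 photons

Total energy: E_total = P·t = 3.84 × 10^-4 × 0.0158 = 6.067 × 10^-6 J.
Per-photon energy: E = 3.156 × 10^-19 J.
N = E_total / E_photon = 1.92 × 10^13.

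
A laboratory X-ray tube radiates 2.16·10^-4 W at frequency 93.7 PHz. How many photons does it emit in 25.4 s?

Total energy: E_total = P·t = 2.16·10^-4 × 25.4 = 0.005486 J.
Per-photon energy: E = 6.209·10^-17 J.
N = E_total / E_photon = 8.84·10^13.

8.84·10^13 photons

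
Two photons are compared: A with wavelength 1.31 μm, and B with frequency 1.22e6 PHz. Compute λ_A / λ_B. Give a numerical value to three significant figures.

5.33e6

λ_A = 1.310e-6 m (from wavelength = 1.31 μm, via λ given directly).
λ_B = 2.457e-13 m (from frequency = 1.22e6 PHz, via λ = c/f).
Ratio = 1.310e-6 / 2.457e-13 = 5.33e6.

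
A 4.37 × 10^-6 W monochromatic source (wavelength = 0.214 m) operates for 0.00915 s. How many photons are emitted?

4.31 × 10^16 photons

Total energy: E_total = P·t = 4.37 × 10^-6 × 0.00915 = 3.999 × 10^-8 J.
Per-photon energy: E = 9.282 × 10^-25 J.
N = E_total / E_photon = 4.31 × 10^16.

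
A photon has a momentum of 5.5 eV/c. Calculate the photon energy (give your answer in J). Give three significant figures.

First convert: p = 5.5 eV/c = 2.9394·10^-27 kg·m/s.
Apply E = pc: E = 8.812·10^-19 J.
So E ≈ 8.81·10^-19 J.

8.81·10^-19 J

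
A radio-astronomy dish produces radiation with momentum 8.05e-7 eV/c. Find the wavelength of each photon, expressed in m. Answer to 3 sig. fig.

In SI units: p = 8.05e-7 eV/c = 4.3022e-34 kg·m/s.
Apply λ = h/p: λ = 1.540 m.
So λ ≈ 1.54 m.

1.54 m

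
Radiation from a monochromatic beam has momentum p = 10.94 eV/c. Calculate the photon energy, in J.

1.75e-18 J

First convert: p = 10.94 eV/c = 5.8466e-27 kg·m/s.
For a photon E = pc, so E = 1.753e-18 J.
So E ≈ 1.75e-18 J.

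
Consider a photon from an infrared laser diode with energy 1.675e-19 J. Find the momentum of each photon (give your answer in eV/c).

Take c = 2.99792458e8 m/s, 1 eV = 1.602176634e-19 J.
The photon relation is p = E/c, giving p = 5.587e-28 kg·m/s.
Converting to eV/c: p = 1.045 eV/c ≈ 1.05 eV/c.

1.05 eV/c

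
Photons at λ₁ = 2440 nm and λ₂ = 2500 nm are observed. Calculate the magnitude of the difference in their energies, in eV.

Using E = hc/λ: E₁ = 8.141e-20 J, E₂ = 7.946e-20 J.
|ΔE| = |8.141e-20 − 7.946e-20| = 1.95e-21 J = 0.0122 eV.

0.0122 eV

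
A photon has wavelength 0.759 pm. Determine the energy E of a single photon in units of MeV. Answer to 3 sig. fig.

1.63 MeV

In SI units: λ = 0.759 pm = 7.59e-13 m.
For a photon E = hc/λ, so E = 2.617e-13 J.
Converting to MeV: E = 1.634 MeV ≈ 1.63 MeV.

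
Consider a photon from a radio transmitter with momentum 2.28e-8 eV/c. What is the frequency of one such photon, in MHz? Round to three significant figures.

Take h = 6.62607015e-34 J·s, c = 2.99792458e8 m/s, 1 eV = 1.602176634e-19 J.
Convert to SI: p = 2.28e-8 eV/c = 1.2185e-35 kg·m/s.
Since f = pc/h for a photon, f = 5.513e6 Hz.
Converting to MHz: f = 5.513 MHz ≈ 5.51 MHz.

5.51 MHz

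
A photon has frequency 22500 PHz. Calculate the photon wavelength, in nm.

Convert to SI: f = 22500 PHz = 2.25·10^19 Hz.
Apply λ = c/f: λ = 1.332·10^-11 m.
Converting to nm: λ = 0.01332 nm ≈ 0.0133 nm.

0.0133 nm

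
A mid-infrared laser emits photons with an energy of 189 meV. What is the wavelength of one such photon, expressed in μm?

In SI units: E = 189 meV = 3.0281e-20 J.
The photon relation is λ = hc/E, giving λ = 6.560e-6 m.
Converting to μm: λ = 6.560 μm ≈ 6.56 μm.

6.56 μm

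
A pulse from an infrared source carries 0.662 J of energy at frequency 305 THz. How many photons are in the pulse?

Per-photon energy: E = 2.021 × 10^-19 J (from frequency = 305 THz).
N = E_total / E_photon = 0.662 J / 2.021 × 10^-19 J = 3.28 × 10^18.

3.28 × 10^18 photons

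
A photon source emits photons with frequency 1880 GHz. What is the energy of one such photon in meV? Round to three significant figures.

Convert to SI: f = 1880 GHz = 1.88e12 Hz.
Apply E = hf: E = 1.246e-21 J.
Converting to meV: E = 7.775 meV ≈ 7.78 meV.

7.78 meV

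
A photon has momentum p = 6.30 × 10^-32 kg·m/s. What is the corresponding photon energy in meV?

For a photon E = pc, so E = 1.889 × 10^-23 J.
Converting to meV: E = 0.1179 meV ≈ 0.118 meV.

0.118 meV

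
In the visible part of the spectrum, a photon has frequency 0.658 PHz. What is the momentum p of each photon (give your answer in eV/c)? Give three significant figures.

2.72 eV/c

Take h = 6.62607015e-34 J·s, c = 2.99792458e8 m/s, 1 eV = 1.602176634e-19 J.
First convert: f = 0.658 PHz = 6.58e14 Hz.
The photon relation is p = hf/c, giving p = 1.454e-27 kg·m/s.
Converting to eV/c: p = 2.721 eV/c ≈ 2.72 eV/c.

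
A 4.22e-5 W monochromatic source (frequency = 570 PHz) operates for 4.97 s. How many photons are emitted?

5.55e11 photons

Total energy: E_total = P·t = 4.22e-5 × 4.97 = 2.097e-4 J.
Per-photon energy: E = 3.777e-16 J.
N = E_total / E_photon = 5.55e11.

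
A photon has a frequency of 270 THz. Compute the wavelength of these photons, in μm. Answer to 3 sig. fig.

1.11 μm

Take c = 2.99792458e8 m/s.
In SI units: f = 270 THz = 2.70e14 Hz.
Since λ = c/f for a photon, λ = 1.110e-6 m.
Converting to μm: λ = 1.110 μm ≈ 1.11 μm.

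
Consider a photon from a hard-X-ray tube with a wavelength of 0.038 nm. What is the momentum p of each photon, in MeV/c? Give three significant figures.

0.0326 MeV/c

Take h = 6.62607015·10^-34 J·s, c = 2.99792458·10^8 m/s, 1 eV = 1.602176634·10^-19 J.
First convert: λ = 0.038 nm = 3.8·10^-11 m.
Since p = h/λ for a photon, p = 1.744·10^-23 kg·m/s.
Converting to MeV/c: p = 0.03263 MeV/c ≈ 0.0326 MeV/c.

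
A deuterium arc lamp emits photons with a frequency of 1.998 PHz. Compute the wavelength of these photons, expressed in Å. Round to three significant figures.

1500 Å

Take c = 2.99792458 × 10^8 m/s.
In SI units: f = 1.998 PHz = 1.998 × 10^15 Hz.
For a photon λ = c/f, so λ = 1.500 × 10^-7 m.
Converting to Å: λ = 1500 Å ≈ 1500 Å.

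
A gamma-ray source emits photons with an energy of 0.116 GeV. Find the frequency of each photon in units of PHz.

Use h = 6.62607015e-34 J·s, 1 eV = 1.602176634e-19 J.
Convert to SI: E = 0.116 GeV = 1.8585e-11 J.
The photon relation is f = E/h, giving f = 2.805e22 Hz.
Converting to PHz: f = 2.805e7 PHz ≈ 2.80e7 PHz.

2.80e7 PHz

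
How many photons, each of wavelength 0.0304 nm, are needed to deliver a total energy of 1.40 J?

Per-photon energy: E = 6.534 × 10^-15 J (from wavelength = 0.0304 nm).
N = E_total / E_photon = 1.40 J / 6.534 × 10^-15 J = 2.14 × 10^14.

2.14 × 10^14 photons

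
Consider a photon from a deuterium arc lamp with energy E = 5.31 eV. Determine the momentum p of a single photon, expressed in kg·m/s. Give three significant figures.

Convert to SI: E = 5.31 eV = 8.5076·10^-19 J.
The photon relation is p = E/c, giving p = 2.838·10^-27 kg·m/s.
So p ≈ 2.84·10^-27 kg·m/s.

2.84·10^-27 kg·m/s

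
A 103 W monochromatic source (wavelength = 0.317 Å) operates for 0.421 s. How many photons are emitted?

Total energy: E_total = P·t = 103 × 0.421 = 43.36 J.
Per-photon energy: E = 6.266e-15 J.
N = E_total / E_photon = 6.92e15.

6.92e15 photons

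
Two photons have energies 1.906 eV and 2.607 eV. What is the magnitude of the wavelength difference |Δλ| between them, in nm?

Using λ = hc/E: λ₁ = 6.5049 × 10^-7 m, λ₂ = 4.7558 × 10^-7 m.
|Δλ| = |6.5049 × 10^-7 − 4.7558 × 10^-7| = 1.75 × 10^-7 m = 175 nm.

175 nm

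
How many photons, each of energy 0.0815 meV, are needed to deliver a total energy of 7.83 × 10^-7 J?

Per-photon energy: E = 1.306 × 10^-23 J (from energy = 0.0815 meV).
N = E_total / E_photon = 7.83 × 10^-7 J / 1.306 × 10^-23 J = 6.00 × 10^16.

6.00 × 10^16 photons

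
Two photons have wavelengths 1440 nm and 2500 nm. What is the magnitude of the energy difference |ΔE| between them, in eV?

Using E = hc/λ: E₁ = 1.379e-19 J, E₂ = 7.946e-20 J.
|ΔE| = |1.379e-19 − 7.946e-20| = 5.85e-20 J = 0.365 eV.

0.365 eV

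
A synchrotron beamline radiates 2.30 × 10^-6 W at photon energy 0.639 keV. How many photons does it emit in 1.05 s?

2.36 × 10^10 photons

Total energy: E_total = P·t = 2.30 × 10^-6 × 1.05 = 2.415 × 10^-6 J.
Per-photon energy: E = 1.024 × 10^-16 J.
N = E_total / E_photon = 2.36 × 10^10.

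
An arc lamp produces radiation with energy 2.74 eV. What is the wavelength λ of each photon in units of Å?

4520 Å

Use h = 6.62607015 × 10^-34 J·s, c = 2.99792458 × 10^8 m/s, 1 eV = 1.602176634 × 10^-19 J.
In SI units: E = 2.74 eV = 4.3900 × 10^-19 J.
Since λ = hc/E for a photon, λ = 4.525 × 10^-7 m.
Converting to Å: λ = 4525 Å ≈ 4520 Å.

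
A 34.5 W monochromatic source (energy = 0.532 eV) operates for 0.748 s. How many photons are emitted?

Total energy: E_total = P·t = 34.5 × 0.748 = 25.81 J.
Per-photon energy: E = 8.524e-20 J.
N = E_total / E_photon = 3.03e20.

3.03e20 photons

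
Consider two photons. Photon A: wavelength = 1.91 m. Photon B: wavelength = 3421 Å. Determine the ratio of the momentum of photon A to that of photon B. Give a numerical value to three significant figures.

1.79 × 10^-7

p_A = 3.469 × 10^-34 kg·m/s (from wavelength = 1.91 m, via p = h/λ).
p_B = 1.937 × 10^-27 kg·m/s (from wavelength = 3421 Å, via p = h/λ).
Ratio = 3.469 × 10^-34 / 1.937 × 10^-27 = 1.79 × 10^-7.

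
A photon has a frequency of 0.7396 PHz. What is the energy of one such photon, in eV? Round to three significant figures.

Convert to SI: f = 0.7396 PHz = 7.396 × 10^14 Hz.
For a photon E = hf, so E = 4.901 × 10^-19 J.
Converting to eV: E = 3.059 eV ≈ 3.06 eV.

3.06 eV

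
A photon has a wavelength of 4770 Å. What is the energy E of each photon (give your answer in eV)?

2.60 eV

Take h = 6.62607015 × 10^-34 J·s, c = 2.99792458 × 10^8 m/s, 1 eV = 1.602176634 × 10^-19 J.
Convert to SI: λ = 4770 Å = 4.77 × 10^-7 m.
Apply E = hc/λ: E = 4.164 × 10^-19 J.
Converting to eV: E = 2.599 eV ≈ 2.60 eV.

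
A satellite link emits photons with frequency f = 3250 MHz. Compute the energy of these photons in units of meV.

Use h = 6.62607015 × 10^-34 J·s, 1 eV = 1.602176634 × 10^-19 J.
Convert to SI: f = 3250 MHz = 3.25 × 10^9 Hz.
Apply E = hf: E = 2.153 × 10^-24 J.
Converting to meV: E = 0.01344 meV ≈ 0.0134 meV.

0.0134 meV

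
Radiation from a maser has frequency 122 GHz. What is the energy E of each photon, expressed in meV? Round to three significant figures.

In SI units: f = 122 GHz = 1.22e11 Hz.
For a photon E = hf, so E = 8.084e-23 J.
Converting to meV: E = 0.5046 meV ≈ 0.505 meV.

0.505 meV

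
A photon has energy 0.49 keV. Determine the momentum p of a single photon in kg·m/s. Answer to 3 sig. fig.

Use c = 2.99792458 × 10^8 m/s, 1 eV = 1.602176634 × 10^-19 J.
First convert: E = 0.49 keV = 7.8507 × 10^-17 J.
Apply p = E/c: p = 2.619 × 10^-25 kg·m/s.
So p ≈ 2.62 × 10^-25 kg·m/s.

2.62 × 10^-25 kg·m/s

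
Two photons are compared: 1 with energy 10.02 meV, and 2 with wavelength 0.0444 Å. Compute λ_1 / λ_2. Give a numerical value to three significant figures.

2.79 × 10^7

λ_1 = 1.237 × 10^-4 m (from energy = 10.02 meV, via λ = hc/E).
λ_2 = 4.440 × 10^-12 m (from wavelength = 0.0444 Å, via λ given directly).
Ratio = 1.237 × 10^-4 / 4.440 × 10^-12 = 2.79 × 10^7.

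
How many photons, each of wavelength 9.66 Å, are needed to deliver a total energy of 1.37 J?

Per-photon energy: E = 2.056 × 10^-16 J (from wavelength = 9.66 Å).
N = E_total / E_photon = 1.37 J / 2.056 × 10^-16 J = 6.66 × 10^15.

6.66 × 10^15 photons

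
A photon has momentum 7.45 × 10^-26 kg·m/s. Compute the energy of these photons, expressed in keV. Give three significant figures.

(c = 2.99792458 × 10^8 m/s, 1 eV = 1.602176634 × 10^-19 J.)
The photon relation is E = pc, giving E = 2.233 × 10^-17 J.
Converting to keV: E = 0.1394 keV ≈ 0.139 keV.

0.139 keV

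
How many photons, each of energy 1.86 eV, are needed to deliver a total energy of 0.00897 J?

3.01e16 photons

Per-photon energy: E = 2.980e-19 J (from energy = 1.86 eV).
N = E_total / E_photon = 0.00897 J / 2.980e-19 J = 3.01e16.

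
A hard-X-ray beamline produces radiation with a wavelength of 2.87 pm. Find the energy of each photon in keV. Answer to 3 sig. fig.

Take h = 6.62607015 × 10^-34 J·s, c = 2.99792458 × 10^8 m/s, 1 eV = 1.602176634 × 10^-19 J.
First convert: λ = 2.87 pm = 2.87 × 10^-12 m.
Since E = hc/λ for a photon, E = 6.921 × 10^-14 J.
Converting to keV: E = 432.0 keV ≈ 432 keV.

432 keV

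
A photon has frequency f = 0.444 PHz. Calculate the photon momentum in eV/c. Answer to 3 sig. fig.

First convert: f = 0.444 PHz = 4.44·10^14 Hz.
The photon relation is p = hf/c, giving p = 9.813·10^-28 kg·m/s.
Converting to eV/c: p = 1.836 eV/c ≈ 1.84 eV/c.

1.84 eV/c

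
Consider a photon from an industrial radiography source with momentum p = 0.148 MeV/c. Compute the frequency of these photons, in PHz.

Use h = 6.62607015e-34 J·s, c = 2.99792458e8 m/s, 1 eV = 1.602176634e-19 J.
Convert to SI: p = 0.148 MeV/c = 7.9095e-23 kg·m/s.
Since f = pc/h for a photon, f = 3.579e19 Hz.
Converting to PHz: f = 35790 PHz ≈ 3.58e4 PHz.

3.58e4 PHz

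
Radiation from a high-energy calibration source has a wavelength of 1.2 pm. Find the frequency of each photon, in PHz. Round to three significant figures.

In SI units: λ = 1.2 pm = 1.2e-12 m.
Since f = c/λ for a photon, f = 2.498e20 Hz.
Converting to PHz: f = 249800 PHz ≈ 2.50e5 PHz.

2.50e5 PHz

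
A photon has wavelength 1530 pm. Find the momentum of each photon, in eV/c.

(h = 6.62607015 × 10^-34 J·s, c = 2.99792458 × 10^8 m/s, 1 eV = 1.602176634 × 10^-19 J.)
In SI units: λ = 1530 pm = 1.53 × 10^-9 m.
Since p = h/λ for a photon, p = 4.331 × 10^-25 kg·m/s.
Converting to eV/c: p = 810.4 eV/c ≈ 810 eV/c.

810 eV/c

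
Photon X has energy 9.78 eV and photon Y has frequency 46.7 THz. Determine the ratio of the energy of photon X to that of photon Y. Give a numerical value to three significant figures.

50.6

E_X = 1.567 × 10^-18 J (from energy = 9.78 eV, via E given directly).
E_Y = 3.094 × 10^-20 J (from frequency = 46.7 THz, via E = hf).
Ratio = 1.567 × 10^-18 / 3.094 × 10^-20 = 50.6.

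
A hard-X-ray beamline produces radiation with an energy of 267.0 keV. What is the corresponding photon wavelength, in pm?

4.64 pm

Use h = 6.62607015e-34 J·s, c = 2.99792458e8 m/s, 1 eV = 1.602176634e-19 J.
First convert: E = 267.0 keV = 4.2778e-14 J.
Since λ = hc/E for a photon, λ = 4.644e-12 m.
Converting to pm: λ = 4.644 pm ≈ 4.64 pm.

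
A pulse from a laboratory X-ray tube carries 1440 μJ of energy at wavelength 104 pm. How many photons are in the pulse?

Per-photon energy: E = 1.910 × 10^-15 J (from wavelength = 104 pm).
N = E_total / E_photon = 0.00144 J / 1.910 × 10^-15 J = 7.54 × 10^11.

7.54 × 10^11 photons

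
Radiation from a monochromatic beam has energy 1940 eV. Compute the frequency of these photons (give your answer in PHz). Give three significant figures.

469 PHz

Convert to SI: E = 1940 eV = 3.1082·10^-16 J.
The photon relation is f = E/h, giving f = 4.691·10^17 Hz.
Converting to PHz: f = 469.1 PHz ≈ 469 PHz.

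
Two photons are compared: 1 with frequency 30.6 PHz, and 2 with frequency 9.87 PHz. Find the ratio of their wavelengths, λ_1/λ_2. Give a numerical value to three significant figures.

λ_1 = 9.797e-9 m (from frequency = 30.6 PHz, via λ = c/f).
λ_2 = 3.037e-8 m (from frequency = 9.87 PHz, via λ = c/f).
Ratio = 9.797e-9 / 3.037e-8 = 0.323.

0.323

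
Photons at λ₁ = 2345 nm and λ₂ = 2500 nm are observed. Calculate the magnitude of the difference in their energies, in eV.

0.0328 eV

Using E = hc/λ: E₁ = 8.4710·10^-20 J, E₂ = 7.9458·10^-20 J.
|ΔE| = |8.4710·10^-20 − 7.9458·10^-20| = 5.25·10^-21 J = 0.0328 eV.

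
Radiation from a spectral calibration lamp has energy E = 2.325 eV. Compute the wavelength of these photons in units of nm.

533 nm

(h = 6.62607015e-34 J·s, c = 2.99792458e8 m/s, 1 eV = 1.602176634e-19 J.)
In SI units: E = 2.325 eV = 3.7251e-19 J.
Since λ = hc/E for a photon, λ = 5.333e-7 m.
Converting to nm: λ = 533.3 nm ≈ 533 nm.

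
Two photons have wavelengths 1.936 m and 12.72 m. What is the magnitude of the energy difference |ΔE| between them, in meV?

5.43 × 10^-4 meV

Using E = hc/λ: E₁ = 1.0261 × 10^-25 J, E₂ = 1.5617 × 10^-26 J.
|ΔE| = |1.0261 × 10^-25 − 1.5617 × 10^-26| = 8.70 × 10^-26 J = 5.43 × 10^-4 meV.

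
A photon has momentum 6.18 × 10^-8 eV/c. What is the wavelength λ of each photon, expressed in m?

Take h = 6.62607015 × 10^-34 J·s, c = 2.99792458 × 10^8 m/s, 1 eV = 1.602176634 × 10^-19 J.
Convert to SI: p = 6.18 × 10^-8 eV/c = 3.3028 × 10^-35 kg·m/s.
For a photon λ = h/p, so λ = 20.06 m.
So λ ≈ 20.1 m.

20.1 m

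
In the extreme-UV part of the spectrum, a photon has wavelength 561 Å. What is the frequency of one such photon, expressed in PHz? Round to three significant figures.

Take c = 2.99792458e8 m/s.
Convert to SI: λ = 561 Å = 5.61e-8 m.
Since f = c/λ for a photon, f = 5.344e15 Hz.
Converting to PHz: f = 5.344 PHz ≈ 5.34 PHz.

5.34 PHz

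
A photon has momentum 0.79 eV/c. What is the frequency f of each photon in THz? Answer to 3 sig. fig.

Convert to SI: p = 0.79 eV/c = 4.2220·10^-28 kg·m/s.
The photon relation is f = pc/h, giving f = 1.910·10^14 Hz.
Converting to THz: f = 191.0 THz ≈ 191 THz.

191 THz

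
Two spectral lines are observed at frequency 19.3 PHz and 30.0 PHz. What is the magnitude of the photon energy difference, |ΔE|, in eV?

Using E = hf: E₁ = 1.279e-17 J, E₂ = 1.988e-17 J.
|ΔE| = |1.279e-17 − 1.988e-17| = 7.09e-18 J = 44.3 eV.

44.3 eV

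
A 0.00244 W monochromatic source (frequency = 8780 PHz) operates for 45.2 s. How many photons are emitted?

1.90 × 10^13 photons

Total energy: E_total = P·t = 0.00244 × 45.2 = 0.1103 J.
Per-photon energy: E = 5.818 × 10^-15 J.
N = E_total / E_photon = 1.90 × 10^13.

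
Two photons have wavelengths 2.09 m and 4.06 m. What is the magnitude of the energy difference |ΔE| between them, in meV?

Using E = hc/λ: E₁ = 9.505 × 10^-26 J, E₂ = 4.893 × 10^-26 J.
|ΔE| = |9.505 × 10^-26 − 4.893 × 10^-26| = 4.61 × 10^-26 J = 2.88 × 10^-4 meV.

2.88 × 10^-4 meV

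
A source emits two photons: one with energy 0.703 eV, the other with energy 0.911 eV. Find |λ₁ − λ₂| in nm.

403 nm

Using λ = hc/E: λ₁ = 1.764e-6 m, λ₂ = 1.361e-6 m.
|Δλ| = |1.764e-6 − 1.361e-6| = 4.03e-7 m = 403 nm.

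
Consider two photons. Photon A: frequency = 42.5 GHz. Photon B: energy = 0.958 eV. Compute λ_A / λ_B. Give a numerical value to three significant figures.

λ_A = 0.007054 m (from frequency = 42.5 GHz, via λ = c/f).
λ_B = 1.294e-6 m (from energy = 0.958 eV, via λ = hc/E).
Ratio = 0.007054 / 1.294e-6 = 5450.

5450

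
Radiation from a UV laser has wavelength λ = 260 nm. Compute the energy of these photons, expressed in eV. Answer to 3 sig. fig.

Convert to SI: λ = 260 nm = 2.6 × 10^-7 m.
For a photon E = hc/λ, so E = 7.640 × 10^-19 J.
Converting to eV: E = 4.769 eV ≈ 4.77 eV.

4.77 eV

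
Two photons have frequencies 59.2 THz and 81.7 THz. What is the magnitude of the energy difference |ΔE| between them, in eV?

0.0931 eV

Using E = hf: E₁ = 3.923e-20 J, E₂ = 5.413e-20 J.
|ΔE| = |3.923e-20 − 5.413e-20| = 1.49e-20 J = 0.0931 eV.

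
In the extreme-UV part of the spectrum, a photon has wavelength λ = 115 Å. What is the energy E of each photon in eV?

First convert: λ = 115 Å = 1.15 × 10^-8 m.
Apply E = hc/λ: E = 1.727 × 10^-17 J.
Converting to eV: E = 107.8 eV ≈ 108 eV.

108 eV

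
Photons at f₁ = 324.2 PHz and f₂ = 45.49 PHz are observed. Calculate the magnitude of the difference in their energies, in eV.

Using E = hf: E₁ = 2.1482e-16 J, E₂ = 3.0142e-17 J.
|ΔE| = |2.1482e-16 − 3.0142e-17| = 1.85e-16 J = 1150 eV.

1150 eV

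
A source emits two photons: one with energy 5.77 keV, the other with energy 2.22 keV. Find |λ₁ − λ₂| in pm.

Using λ = hc/E: λ₁ = 2.149 × 10^-10 m, λ₂ = 5.585 × 10^-10 m.
|Δλ| = |2.149 × 10^-10 − 5.585 × 10^-10| = 3.44 × 10^-10 m = 344 pm.

344 pm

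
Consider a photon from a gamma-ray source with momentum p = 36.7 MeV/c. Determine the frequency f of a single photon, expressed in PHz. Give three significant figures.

8.87e6 PHz

First convert: p = 36.7 MeV/c = 1.9614e-20 kg·m/s.
Apply f = pc/h: f = 8.874e21 Hz.
Converting to PHz: f = 8.874e6 PHz ≈ 8.87e6 PHz.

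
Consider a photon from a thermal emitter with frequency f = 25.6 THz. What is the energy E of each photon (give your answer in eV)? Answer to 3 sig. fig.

Take h = 6.62607015 × 10^-34 J·s, 1 eV = 1.602176634 × 10^-19 J.
First convert: f = 25.6 THz = 2.56 × 10^13 Hz.
Apply E = hf: E = 1.696 × 10^-20 J.
Converting to eV: E = 0.1059 eV ≈ 0.106 eV.

0.106 eV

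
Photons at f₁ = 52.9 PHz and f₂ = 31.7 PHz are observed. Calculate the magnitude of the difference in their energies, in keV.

Using E = hf: E₁ = 3.505 × 10^-17 J, E₂ = 2.100 × 10^-17 J.
|ΔE| = |3.505 × 10^-17 − 2.100 × 10^-17| = 1.40 × 10^-17 J = 0.0877 keV.

0.0877 keV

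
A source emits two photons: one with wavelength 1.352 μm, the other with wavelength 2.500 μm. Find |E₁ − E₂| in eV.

Using E = hc/λ: E₁ = 1.4693 × 10^-19 J, E₂ = 7.9458 × 10^-20 J.
|ΔE| = |1.4693 × 10^-19 − 7.9458 × 10^-20| = 6.75 × 10^-20 J = 0.421 eV.

0.421 eV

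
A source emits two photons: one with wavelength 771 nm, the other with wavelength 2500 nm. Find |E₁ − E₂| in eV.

Using E = hc/λ: E₁ = 2.576 × 10^-19 J, E₂ = 7.946 × 10^-20 J.
|ΔE| = |2.576 × 10^-19 − 7.946 × 10^-20| = 1.78 × 10^-19 J = 1.11 eV.

1.11 eV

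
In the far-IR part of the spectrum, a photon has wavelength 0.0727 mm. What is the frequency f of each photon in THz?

Use c = 2.99792458 × 10^8 m/s.
Convert to SI: λ = 0.0727 mm = 7.27 × 10^-5 m.
Apply f = c/λ: f = 4.124 × 10^12 Hz.
Converting to THz: f = 4.124 THz ≈ 4.12 THz.

4.12 THz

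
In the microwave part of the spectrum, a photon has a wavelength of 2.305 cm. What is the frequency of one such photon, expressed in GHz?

Use c = 2.99792458e8 m/s.
In SI units: λ = 2.305 cm = 0.02305 m.
The photon relation is f = c/λ, giving f = 1.301e10 Hz.
Converting to GHz: f = 13.01 GHz ≈ 13.0 GHz.

13.0 GHz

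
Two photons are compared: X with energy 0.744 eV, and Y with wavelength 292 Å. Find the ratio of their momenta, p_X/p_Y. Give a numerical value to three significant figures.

p_X = 3.976 × 10^-28 kg·m/s (from energy = 0.744 eV, via p = E/c).
p_Y = 2.269 × 10^-26 kg·m/s (from wavelength = 292 Å, via p = h/λ).
Ratio = 3.976 × 10^-28 / 2.269 × 10^-26 = 0.0175.

0.0175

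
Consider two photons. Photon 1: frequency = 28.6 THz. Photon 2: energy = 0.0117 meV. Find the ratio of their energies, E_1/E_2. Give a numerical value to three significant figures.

E_1 = 1.895·10^-20 J (from frequency = 28.6 THz, via E = hf).
E_2 = 1.875·10^-24 J (from energy = 0.0117 meV, via E given directly).
Ratio = 1.895·10^-20 / 1.875·10^-24 = 1.01·10^4.

1.01·10^4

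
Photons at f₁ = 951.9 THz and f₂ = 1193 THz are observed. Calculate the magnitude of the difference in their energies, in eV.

Using E = hf: E₁ = 6.3074e-19 J, E₂ = 7.9049e-19 J.
|ΔE| = |6.3074e-19 − 7.9049e-19| = 1.60e-19 J = 0.997 eV.

0.997 eV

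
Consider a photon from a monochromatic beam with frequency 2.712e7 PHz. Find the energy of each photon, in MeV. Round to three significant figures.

112 MeV

Take h = 6.62607015e-34 J·s, 1 eV = 1.602176634e-19 J.
First convert: f = 2.712e7 PHz = 2.712e22 Hz.
Apply E = hf: E = 1.797e-11 J.
Converting to MeV: E = 112.2 MeV ≈ 112 MeV.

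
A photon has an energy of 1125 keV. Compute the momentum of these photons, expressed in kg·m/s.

First convert: E = 1125 keV = 1.8024 × 10^-13 J.
For a photon p = E/c, so p = 6.012 × 10^-22 kg·m/s.
So p ≈ 6.01 × 10^-22 kg·m/s.

6.01 × 10^-22 kg·m/s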